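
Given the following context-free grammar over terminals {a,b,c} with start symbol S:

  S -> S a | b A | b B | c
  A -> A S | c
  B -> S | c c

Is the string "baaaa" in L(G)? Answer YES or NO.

Convert to CNF:
  S -> S T0 | T1 A | T1 B | c
  A -> A S | c
  B -> S T0 | T1 A | T1 B | T2 T2 | c
  T0 -> a
  T1 -> b
  T2 -> c

CYK table (by increasing span):
  [0..0]={T1}  "b"  orig:{}
  [1..1]={T0}  "a"  orig:{}
  [2..2]={T0}  "a"  orig:{}
  [3..3]={T0}  "a"  orig:{}
  [4..4]={T0}  "a"  orig:{}
  [0..1]=∅  "ba"
  [1..2]=∅  "aa"
  [2..3]=∅  "aa"
  [3..4]=∅  "aa"
  [0..2]=∅  "baa"
  [1..3]=∅  "aaa"
  [2..4]=∅  "aaa"
  [0..3]=∅  "baaa"
  [1..4]=∅  "aaaa"
  [0..4]=∅  "baaaa"

S ∉ T[0,4] ⇒ NO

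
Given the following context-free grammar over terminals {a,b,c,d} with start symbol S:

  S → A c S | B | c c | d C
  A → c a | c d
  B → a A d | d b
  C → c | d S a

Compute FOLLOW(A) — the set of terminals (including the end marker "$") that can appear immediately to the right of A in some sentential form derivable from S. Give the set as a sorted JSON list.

FIRST sets, iterate to fixpoint:
round 1:
  A via A→c a: +{c}
  B via B→a A d: +{a}
  B via B→d b: +{d}
  C via C→c: +{c}
  C via C→d S a: +{d}
  S via S→A c S: +{c}
  S via S→B: +{a,d}
  S: {a,c,d}  A: {c}  B: {a,d}  C: {c,d}
round 2: (no change)
  S: {a,c,d}  A: {c}  B: {a,d}  C: {c,d}

FOLLOW sets:
seed FOLLOW(S) with $
iter 1:
  B→a A d: FOLLOW(A) ⊇ FIRST(d) = {d}; new: +{d}
  C→d S a: FOLLOW(S) ⊇ FIRST(a) = {a}; new: +{a}
  S→A c S: FOLLOW(A) ⊇ FIRST(c) = {c}; new: +{c}
  S→B: FOLLOW(B) ⊇ FOLLOW(S) ⊇ {$,a}; new: +{$,a}
  S→d C: FOLLOW(C) ⊇ FOLLOW(S) ⊇ {$,a}; new: +{$,a}
  S: {$,a}  A: {c,d}  B: {$,a}  C: {$,a}
iter 2: (stable)
  S: {$,a}  A: {c,d}  B: {$,a}  C: {$,a}

FOLLOW(A) = ["c", "d"]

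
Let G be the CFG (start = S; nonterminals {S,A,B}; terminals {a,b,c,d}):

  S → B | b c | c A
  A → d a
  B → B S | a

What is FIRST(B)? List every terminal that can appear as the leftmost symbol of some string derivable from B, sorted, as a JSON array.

Compute FIRST by fixpoint:
[1]
  A via A→d a: +{d}
  B via B→a: +{a}
  S via S→B: +{a}
  S via S→b c: +{b}
  S via S→c A: +{c}
  FIRST[S]={a,b,c}  FIRST[A]={d}  FIRST[B]={a}
[2] — fixpoint
  FIRST[S]={a,b,c}  FIRST[A]={d}  FIRST[B]={a}

FIRST(B) = ["a"]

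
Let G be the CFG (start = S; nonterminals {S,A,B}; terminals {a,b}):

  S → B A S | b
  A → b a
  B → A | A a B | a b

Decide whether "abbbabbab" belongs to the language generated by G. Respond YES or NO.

Convert to CNF:
  S -> B X3 | b
  A -> T0 T1
  B -> A X2 | T0 T1 | T1 T0
  T0 -> b
  T1 -> a
  X2 -> T1 B
  X3 -> A S

CYK fill:
  [0..0]={T1}  "a"  orig:{}
  [1..1]={S,T0}  "b"  orig:{S}
  [2..2]={S,T0}  "b"  orig:{S}
  [3..3]={S,T0}  "b"  orig:{S}
  [4..4]={T1}  "a"  orig:{}
  [5..5]={S,T0}  "b"  orig:{S}
  [6..6]={S,T0}  "b"  orig:{S}
  [7..7]={T1}  "a"  orig:{}
  [8..8]={S,T0}  "b"  orig:{S}
  [0..1]={B}  "ab"
  [1..2]=∅  "bb"
  [2..3]=∅  "bb"
  [3..4]={A,B}  "ba"
  [4..5]={B}  "ab"
  [5..6]=∅  "bb"
  [6..7]={A,B}  "ba"
  [7..8]={B}  "ab"
  [0..2]=∅  "abb"
  [1..3]=∅  "bbb"
  [2..4]=∅  "bba"
  [3..5]={X3}  "bab"  orig:{}
  [4..6]=∅  "abb"
  [5..7]=∅  "bba"
  [6..8]={X3}  "bab"  orig:{}
  [0..3]=∅  "abbb"
  [1..4]=∅  "bbba"
  [2..5]=∅  "bbab"
  [3..6]=∅  "babb"
  [4..7]=∅  "abba"
  [5..8]=∅  "bbab"
  [0..4]=∅  "abbba"
  [1..5]=∅  "bbbab"
  [2..6]=∅  "bbabb"
  [3..7]=∅  "babba"
  [4..8]={S}  "abbab"
  [0..5]=∅  "abbbab"
  [1..6]=∅  "bbbabb"
  [2..7]=∅  "bbabba"
  [3..8]=∅  "babbab"
  [0..6]=∅  "abbbabb"
  [1..7]=∅  "bbbabba"
  [2..8]=∅  "bbabbab"
  [0..7]=∅  "abbbabba"
  [1..8]=∅  "bbbabbab"
  [0..8]=∅  "abbbabbab"

S ∉ T[0,8] ⇒ NO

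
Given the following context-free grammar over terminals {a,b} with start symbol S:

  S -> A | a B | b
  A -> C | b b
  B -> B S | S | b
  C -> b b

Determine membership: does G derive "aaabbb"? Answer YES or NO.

Convert to CNF:
  S -> T0 T0 | T1 B | b
  A -> T0 T0
  B -> B S | T0 T0 | T1 B | b
  C -> T0 T0
  T0 -> b
  T1 -> a

CYK fill:
  [0..0]={T1}  "a"  orig:{}
  [1..1]={T1}  "a"  orig:{}
  [2..2]={T1}  "a"  orig:{}
  [3..3]={B,S,T0}  "b"  orig:{B,S}
  [4..4]={B,S,T0}  "b"  orig:{B,S}
  [5..5]={B,S,T0}  "b"  orig:{B,S}
  [0..1]=∅  "aa"
  [1..2]=∅  "aa"
  [2..3]={B,S}  "ab"
  [3..4]={A,B,C,S}  "bb"
  [4..5]={A,B,C,S}  "bb"
  [0..2]=∅  "aaa"
  [1..3]={B,S}  "aab"
  [2..4]={B,S}  "abb"
  [3..5]={B}  "bbb"
  [0..3]={B,S}  "aaab"
  [1..4]={B,S}  "aabb"
  [2..5]={B,S}  "abbb"
  [0..4]={B,S}  "aaabb"
  [1..5]={B,S}  "aabbb"
  [0..5]={B,S}  "aaabbb"

S ∈ T[0,5] ⇒ YES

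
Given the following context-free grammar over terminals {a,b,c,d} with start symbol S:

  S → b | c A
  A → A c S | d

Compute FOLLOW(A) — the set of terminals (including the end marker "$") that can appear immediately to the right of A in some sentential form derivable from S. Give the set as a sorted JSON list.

Compute FIRST by fixpoint:
iter 1:
  A via A→d: +{d}
  S via S→b: +{b}
  S via S→c A: +{c}
  S: {b,c}  A: {d}
iter 2: (stable)
  S: {b,c}  A: {d}

Compute FOLLOW by fixpoint:
initialize: $ ∈ FOLLOW(S)
[1]
  A→A c S: FOLLOW(A) ⊇ FIRST(c) = {c}; new: +{c}
  A→A c S: FOLLOW(S) ⊇ FOLLOW(A) ⊇ {c}; new: +{c}
  S→c A: FOLLOW(A) ⊇ FOLLOW(S) ⊇ {$,c}; new: +{$}
  FOLLOW(S)={$,c}  FOLLOW(A)={$,c}
[2] — fixpoint
  FOLLOW(S)={$,c}  FOLLOW(A)={$,c}

FOLLOW(A) = ["$", "c"]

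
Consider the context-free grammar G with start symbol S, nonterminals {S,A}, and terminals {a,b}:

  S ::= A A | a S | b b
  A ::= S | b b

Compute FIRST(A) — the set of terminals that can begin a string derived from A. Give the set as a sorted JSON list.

FIRST sets, iterate to fixpoint:
iter 1:
  A via A→b b: +{b}
  S via S→A A: +{b}
  S via S→a S: +{a}
  S: {a,b}  A: {b}
iter 2:
  A via A→S: +{a}
  S: {a,b}  A: {a,b}
iter 3: (stable)
  S: {a,b}  A: {a,b}

FIRST(A) = ["a", "b"]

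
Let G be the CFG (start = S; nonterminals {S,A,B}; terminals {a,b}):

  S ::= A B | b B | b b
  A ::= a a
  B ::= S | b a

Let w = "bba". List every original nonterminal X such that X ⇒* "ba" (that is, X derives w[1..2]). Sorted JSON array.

CNF form of G:
  S -> A B | T1 B | T1 T1
  A -> T0 T0
  B -> A B | T1 B | T1 T0 | T1 T1
  T0 -> a
  T1 -> b

CYK fill (cells [i..j] with 1 ≤ i ≤ j ≤ 2 only):
  cell(1,1) b: {T1}  orig:{}
  cell(2,2) a: {T0}  orig:{}
  cell(1,2) ba: {B}

Original NTs in T[1,2] deriving "ba": ["B"]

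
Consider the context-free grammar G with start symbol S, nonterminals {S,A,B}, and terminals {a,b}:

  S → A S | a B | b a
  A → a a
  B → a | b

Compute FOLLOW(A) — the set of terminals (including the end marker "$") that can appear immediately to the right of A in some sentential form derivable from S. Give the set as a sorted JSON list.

FIRST iteration:
[1]
  A via A→a a: +{a}
  B via B→a: +{a}
  B via B→b: +{b}
  S via S→A S: +{a}
  S via S→b a: +{b}
  S: {a,b}  A: {a}  B: {a,b}
[2] — fixpoint
  S: {a,b}  A: {a}  B: {a,b}

FOLLOW iteration:
FOLLOW(S) := {$}
iter 1:
  S→A S: FOLLOW(A) ⊇ FIRST(S) = {a,b}; new: +{a,b}
  S→a B: FOLLOW(B) ⊇ FOLLOW(S) ⊇ {$}; new: +{$}
  FOLLOW(S)={$}  FOLLOW(A)={a,b}  FOLLOW(B)={$}
iter 2: (stable)
  FOLLOW(S)={$}  FOLLOW(A)={a,b}  FOLLOW(B)={$}

FOLLOW(A) = ["a", "b"]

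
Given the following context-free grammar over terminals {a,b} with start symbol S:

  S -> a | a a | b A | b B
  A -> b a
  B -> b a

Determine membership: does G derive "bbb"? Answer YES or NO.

CNF form of G:
  S -> T0 A | T0 B | T1 T1 | a
  A -> T0 T1
  B -> T0 T1
  T0 -> b
  T1 -> a

Fill CYK table bottom-up:
  cell(0,0) b: {T0}  orig:{}
  cell(1,1) b: {T0}  orig:{}
  cell(2,2) b: {T0}  orig:{}
  cell(0,1) bb: ∅
  cell(1,2) bb: ∅
  cell(0,2) bbb: ∅

S ∉ T[0,2] ⇒ NO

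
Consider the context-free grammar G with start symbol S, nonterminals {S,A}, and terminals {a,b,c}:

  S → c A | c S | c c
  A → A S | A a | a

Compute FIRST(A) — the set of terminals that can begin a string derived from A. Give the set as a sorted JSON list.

FIRST sets, iterate to fixpoint:
iter 1:
  A via A→a: +{a}
  S via S→c A: +{c}
  S: {c}  A: {a}
iter 2: done
  S: {c}  A: {a}

FIRST(A) = ["a"]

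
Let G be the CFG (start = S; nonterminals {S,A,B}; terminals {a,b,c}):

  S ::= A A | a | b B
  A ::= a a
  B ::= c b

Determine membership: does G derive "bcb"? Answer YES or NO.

CNF form of G:
  S -> A A | T2 B | a
  A -> T0 T0
  B -> T1 T2
  T0 -> a
  T1 -> c
  T2 -> b

CYK table (by increasing span):
  cell(0,0) b: {T2}  orig:{}
  cell(1,1) c: {T1}  orig:{}
  cell(2,2) b: {T2}  orig:{}
  cell(0,1) bc: ∅
  cell(1,2) cb: {B}
  cell(0,2) bcb: {S}

S ∈ T[0,2] ⇒ YES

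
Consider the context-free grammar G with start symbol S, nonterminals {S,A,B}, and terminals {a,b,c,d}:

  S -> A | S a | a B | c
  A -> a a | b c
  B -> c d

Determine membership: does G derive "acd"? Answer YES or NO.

Convert to CNF:
  S -> S T0 | T0 B | T0 T0 | T1 T2 | c
  A -> T0 T0 | T1 T2
  B -> T2 T3
  T0 -> a
  T1 -> b
  T2 -> c
  T3 -> d

CYK table (by increasing span):
  cell(0,0) a: {T0}  orig:{}
  cell(1,1) c: {S,T2}  orig:{S}
  cell(2,2) d: {T3}  orig:{}
  cell(0,1) ac: ∅
  cell(1,2) cd: {B}
  cell(0,2) acd: {S}

S ∈ T[0,2] ⇒ YES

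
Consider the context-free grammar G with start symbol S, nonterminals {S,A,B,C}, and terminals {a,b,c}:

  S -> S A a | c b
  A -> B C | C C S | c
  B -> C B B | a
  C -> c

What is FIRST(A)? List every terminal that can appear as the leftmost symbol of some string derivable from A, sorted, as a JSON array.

Compute FIRST by fixpoint:
iter 1:
  A via A→c: +{c}
  B via B→a: +{a}
  C via C→c: +{c}
  S via S→c b: +{c}
  FIRST[S]={c}  FIRST[A]={c}  FIRST[B]={a}  FIRST[C]={c}
iter 2:
  A via A→B C: +{a}
  B via B→C B B: +{c}
  FIRST[S]={c}  FIRST[A]={a,c}  FIRST[B]={a,c}  FIRST[C]={c}
iter 3: done
  FIRST[S]={c}  FIRST[A]={a,c}  FIRST[B]={a,c}  FIRST[C]={c}

FIRST(A) = ["a", "c"]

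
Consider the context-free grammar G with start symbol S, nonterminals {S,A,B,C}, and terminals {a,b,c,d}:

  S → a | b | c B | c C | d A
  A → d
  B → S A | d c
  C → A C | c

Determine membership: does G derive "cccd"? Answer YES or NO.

CNF form of G:
  S -> T0 A | T1 B | T1 C | a | b
  A -> d
  B -> S A | T0 T1
  C -> A C | c
  T0 -> d
  T1 -> c

Fill CYK table bottom-up:
  [0..0]={C,T1}  "c"  orig:{C}
  [1..1]={C,T1}  "c"  orig:{C}
  [2..2]={C,T1}  "c"  orig:{C}
  [3..3]={A,T0}  "d"  orig:{A}
  [0..1]={S}  "cc"
  [1..2]={S}  "cc"
  [2..3]=∅  "cd"
  [0..2]=∅  "ccc"
  [1..3]={B}  "ccd"
  [0..3]={S}  "cccd"

S ∈ T[0,3] ⇒ YES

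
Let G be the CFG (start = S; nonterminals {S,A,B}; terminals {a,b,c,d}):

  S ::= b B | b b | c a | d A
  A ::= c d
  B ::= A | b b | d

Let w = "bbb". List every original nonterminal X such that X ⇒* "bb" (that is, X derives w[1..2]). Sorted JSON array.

CNF form of G:
  S -> T0 T3 | T1 A | T2 B | T2 T2
  A -> T0 T1
  B -> T0 T1 | T2 T2 | d
  T0 -> c
  T1 -> d
  T2 -> b
  T3 -> a

Fill CYK table bottom-up — only the sub-triangle for w[1..2]:
  T[1,1] 'b' = {T2}  orig:{}
  T[2,2] 'b' = {T2}  orig:{}
  T[1,2] 'bb' = {B,S}

Original NTs in T[1,2] deriving "bb": ["B", "S"]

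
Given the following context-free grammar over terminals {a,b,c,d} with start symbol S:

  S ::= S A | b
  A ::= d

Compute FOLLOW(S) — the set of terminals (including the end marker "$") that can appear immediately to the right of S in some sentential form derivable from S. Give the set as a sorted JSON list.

Compute FIRST by fixpoint:
round 1:
  A via A→d: +{d}
  S via S→b: +{b}
  S: {b}  A: {d}
round 2: — fixpoint
  S: {b}  A: {d}

FOLLOW iteration:
initialize: $ ∈ FOLLOW(S)
round 1:
  S→S A: FOLLOW(S) ⊇ FIRST(A) = {d}; new: +{d}
  S→S A: FOLLOW(A) ⊇ FOLLOW(S) ⊇ {$,d}; new: +{$,d}
  S: {$,d}  A: {$,d}
round 2: (no change)
  S: {$,d}  A: {$,d}

FOLLOW(S) = ["$", "d"]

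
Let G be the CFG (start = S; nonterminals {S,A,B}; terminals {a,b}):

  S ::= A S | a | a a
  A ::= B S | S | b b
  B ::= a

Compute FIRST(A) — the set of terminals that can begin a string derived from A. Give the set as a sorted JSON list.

FIRST iteration:
pass 1:
  A via A→b b: +{b}
  B via B→a: +{a}
  S via S→A S: +{b}
  S via S→a: +{a}
  FIRST(S)={a,b}  FIRST(A)={b}  FIRST(B)={a}
pass 2:
  A via A→B S: +{a}
  FIRST(S)={a,b}  FIRST(A)={a,b}  FIRST(B)={a}
pass 3: (stable)
  FIRST(S)={a,b}  FIRST(A)={a,b}  FIRST(B)={a}

FIRST(A) = ["a", "b"]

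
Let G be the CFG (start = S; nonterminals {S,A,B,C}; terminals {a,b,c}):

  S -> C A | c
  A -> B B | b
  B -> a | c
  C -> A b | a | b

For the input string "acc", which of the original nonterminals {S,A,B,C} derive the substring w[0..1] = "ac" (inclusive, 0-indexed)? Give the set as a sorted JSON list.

CNF form of G:
  S -> C A | c
  A -> B B | b
  B -> a | c
  C -> A T0 | a | b
  T0 -> b

CYK table (by increasing span), restricted to cells inside w[0..1]:
  cell(0,0) a: {B,C}
  cell(1,1) c: {B,S}
  cell(0,1) ac: {A}

Original NTs in T[0,1] deriving "ac": ["A"]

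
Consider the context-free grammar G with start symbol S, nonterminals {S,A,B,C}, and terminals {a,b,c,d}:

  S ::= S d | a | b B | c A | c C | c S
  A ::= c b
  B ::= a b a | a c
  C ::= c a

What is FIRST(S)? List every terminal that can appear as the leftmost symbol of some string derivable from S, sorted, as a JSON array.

FIRST sets, iterate to fixpoint:
iter 1:
  A via A→c b: +{c}
  B via B→a b a: +{a}
  C via C→c a: +{c}
  S via S→a: +{a}
  S via S→b B: +{b}
  S via S→c A: +{c}
  FIRST[S]={a,b,c}  FIRST[A]={c}  FIRST[B]={a}  FIRST[C]={c}
iter 2: (stable)
  FIRST[S]={a,b,c}  FIRST[A]={c}  FIRST[B]={a}  FIRST[C]={c}

FIRST(S) = ["a", "b", "c"]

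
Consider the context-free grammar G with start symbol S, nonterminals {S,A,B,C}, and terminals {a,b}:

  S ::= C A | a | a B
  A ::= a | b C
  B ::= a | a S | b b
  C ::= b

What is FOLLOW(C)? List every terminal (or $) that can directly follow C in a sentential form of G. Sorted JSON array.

FIRST iteration:
[1]
  A via A→a: +{a}
  A via A→b C: +{b}
  B via B→a: +{a}
  B via B→b b: +{b}
  C via C→b: +{b}
  S via S→C A: +{b}
  S via S→a: +{a}
  FIRST[S]={a,b}  FIRST[A]={a,b}  FIRST[B]={a,b}  FIRST[C]={b}
[2] — fixpoint
  FIRST[S]={a,b}  FIRST[A]={a,b}  FIRST[B]={a,b}  FIRST[C]={b}

Compute FOLLOW by fixpoint:
initialize: $ ∈ FOLLOW(S)
[1]
  S→C A: FOLLOW(C) ⊇ FIRST(A) = {a,b}; new: +{a,b}
  S→C A: FOLLOW(A) ⊇ FOLLOW(S) ⊇ {$}; new: +{$}
  S→a B: FOLLOW(B) ⊇ FOLLOW(S) ⊇ {$}; new: +{$}
  FOLLOW(S)={$}  FOLLOW(A)={$}  FOLLOW(B)={$}  FOLLOW(C)={a,b}
[2]
  A→b C: FOLLOW(C) ⊇ FOLLOW(A) ⊇ {$}; new: +{$}
  FOLLOW(S)={$}  FOLLOW(A)={$}  FOLLOW(B)={$}  FOLLOW(C)={$,a,b}
[3] (no change)
  FOLLOW(S)={$}  FOLLOW(A)={$}  FOLLOW(B)={$}  FOLLOW(C)={$,a,b}

FOLLOW(C) = ["$", "a", "b"]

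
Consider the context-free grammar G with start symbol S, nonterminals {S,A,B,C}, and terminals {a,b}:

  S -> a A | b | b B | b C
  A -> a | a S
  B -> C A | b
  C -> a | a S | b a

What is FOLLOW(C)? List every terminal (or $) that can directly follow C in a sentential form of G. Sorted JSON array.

Compute FIRST by fixpoint:
iter 1:
  A via A→a: +{a}
  B via B→b: +{b}
  C via C→a: +{a}
  C via C→b a: +{b}
  S via S→a A: +{a}
  S via S→b: +{b}
  FIRST(S)={a,b}  FIRST(A)={a}  FIRST(B)={b}  FIRST(C)={a,b}
iter 2:
  B via B→C A: +{a}
  FIRST(S)={a,b}  FIRST(A)={a}  FIRST(B)={a,b}  FIRST(C)={a,b}
iter 3: (no change)
  FIRST(S)={a,b}  FIRST(A)={a}  FIRST(B)={a,b}  FIRST(C)={a,b}

FOLLOW sets:
seed FOLLOW(S) with $
[1]
  B→C A: FOLLOW(C) ⊇ FIRST(A) = {a}; new: +{a}
  C→a S: FOLLOW(S) ⊇ FOLLOW(C) ⊇ {a}; new: +{a}
  S→a A: FOLLOW(A) ⊇ FOLLOW(S) ⊇ {$,a}; new: +{$,a}
  S→b B: FOLLOW(B) ⊇ FOLLOW(S) ⊇ {$,a}; new: +{$,a}
  S→b C: FOLLOW(C) ⊇ FOLLOW(S) ⊇ {$,a}; new: +{$}
  FOLLOW(S)={$,a}  FOLLOW(A)={$,a}  FOLLOW(B)={$,a}  FOLLOW(C)={$,a}
[2] — fixpoint
  FOLLOW(S)={$,a}  FOLLOW(A)={$,a}  FOLLOW(B)={$,a}  FOLLOW(C)={$,a}

FOLLOW(C) = ["$", "a"]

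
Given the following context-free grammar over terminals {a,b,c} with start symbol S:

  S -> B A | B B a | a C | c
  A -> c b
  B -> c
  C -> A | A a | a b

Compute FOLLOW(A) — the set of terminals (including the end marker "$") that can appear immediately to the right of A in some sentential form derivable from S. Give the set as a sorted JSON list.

FIRST sets, iterate to fixpoint:
iter 1:
  A via A→c b: +{c}
  B via B→c: +{c}
  C via C→A: +{c}
  C via C→a b: +{a}
  S via S→B A: +{c}
  S via S→a C: +{a}
  FIRST[S]={a,c}  FIRST[A]={c}  FIRST[B]={c}  FIRST[C]={a,c}
iter 2: (stable)
  FIRST[S]={a,c}  FIRST[A]={c}  FIRST[B]={c}  FIRST[C]={a,c}

Compute FOLLOW by fixpoint:
seed FOLLOW(S) with $
[1]
  C→A a: FOLLOW(A) ⊇ FIRST(a) = {a}; new: +{a}
  S→B A: FOLLOW(B) ⊇ FIRST(A) = {c}; new: +{c}
  S→B A: FOLLOW(A) ⊇ FOLLOW(S) ⊇ {$}; new: +{$}
  S→B B a: FOLLOW(B) ⊇ FIRST(a) = {a}; new: +{a}
  S→a C: FOLLOW(C) ⊇ FOLLOW(S) ⊇ {$}; new: +{$}
  FOLLOW(S)={$}  FOLLOW(A)={$,a}  FOLLOW(B)={a,c}  FOLLOW(C)={$}
[2] (no change)
  FOLLOW(S)={$}  FOLLOW(A)={$,a}  FOLLOW(B)={a,c}  FOLLOW(C)={$}

FOLLOW(A) = ["$", "a"]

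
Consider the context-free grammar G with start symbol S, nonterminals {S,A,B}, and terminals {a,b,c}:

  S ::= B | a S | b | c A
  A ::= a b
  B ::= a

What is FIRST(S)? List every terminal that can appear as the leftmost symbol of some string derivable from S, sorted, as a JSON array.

FIRST iteration:
pass 1:
  A via A→a b: +{a}
  B via B→a: +{a}
  S via S→B: +{a}
  S via S→b: +{b}
  S via S→c A: +{c}
  S: {a,b,c}  A: {a}  B: {a}
pass 2: (no change)
  S: {a,b,c}  A: {a}  B: {a}

FIRST(S) = ["a", "b", "c"]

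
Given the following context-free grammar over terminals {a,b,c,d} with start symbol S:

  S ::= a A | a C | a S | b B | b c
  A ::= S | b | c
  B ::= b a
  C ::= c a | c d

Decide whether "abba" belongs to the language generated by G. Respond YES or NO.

Convert to CNF:
  S -> T0 A | T0 C | T0 S | T1 B | T1 T2
  A -> T0 A | T0 C | T0 S | T1 B | T1 T2 | b | c
  B -> T1 T0
  C -> T2 T0 | T2 T3
  T0 -> a
  T1 -> b
  T2 -> c
  T3 -> d

CYK table (by increasing span):
  T[0,0] 'a' = {T0}  orig:{}
  T[1,1] 'b' = {A,T1}  orig:{A}
  T[2,2] 'b' = {A,T1}  orig:{A}
  T[3,3] 'a' = {T0}  orig:{}
  T[0,1] 'ab' = {A,S}
  T[1,2] 'bb' = ∅
  T[2,3] 'ba' = {B}
  T[0,2] 'abb' = ∅
  T[1,3] 'bba' = {A,S}
  T[0,3] 'abba' = {A,S}

S ∈ T[0,3] ⇒ YES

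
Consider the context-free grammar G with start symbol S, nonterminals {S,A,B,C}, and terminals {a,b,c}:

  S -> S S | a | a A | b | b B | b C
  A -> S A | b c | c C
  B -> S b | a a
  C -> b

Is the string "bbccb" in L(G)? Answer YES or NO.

CNF form of G:
  S -> S S | T0 B | T0 C | T2 A | a | b
  A -> S A | T0 T1 | T1 C
  B -> S T0 | T2 T2
  C -> b
  T0 -> b
  T1 -> c
  T2 -> a

Fill CYK table bottom-up:
  cell(0,0) b: {C,S,T0}  orig:{C,S}
  cell(1,1) b: {C,S,T0}  orig:{C,S}
  cell(2,2) c: {T1}  orig:{}
  cell(3,3) c: {T1}  orig:{}
  cell(4,4) b: {C,S,T0}  orig:{C,S}
  cell(0,1) bb: {B,S}
  cell(1,2) bc: {A}
  cell(2,3) cc: ∅
  cell(3,4) cb: {A}
  cell(0,2) bbc: {A}
  cell(1,3) bcc: ∅
  cell(2,4) ccb: ∅
  cell(0,3) bbcc: ∅
  cell(1,4) bccb: ∅
  cell(0,4) bbccb: ∅

S ∉ T[0,4] ⇒ NO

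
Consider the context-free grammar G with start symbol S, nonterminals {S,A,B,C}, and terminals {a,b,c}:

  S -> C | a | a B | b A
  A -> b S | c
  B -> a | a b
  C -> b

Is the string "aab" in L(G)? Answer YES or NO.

Convert to CNF:
  S -> T0 A | T1 B | a | b
  A -> T0 S | c
  B -> T1 T0 | a
  C -> b
  T0 -> b
  T1 -> a

CYK table (by increasing span):
  [0..0]={B,S,T1}  "a"  orig:{B,S}
  [1..1]={B,S,T1}  "a"  orig:{B,S}
  [2..2]={C,S,T0}  "b"  orig:{C,S}
  [0..1]={S}  "aa"
  [1..2]={B}  "ab"
  [0..2]={S}  "aab"

S ∈ T[0,2] ⇒ YES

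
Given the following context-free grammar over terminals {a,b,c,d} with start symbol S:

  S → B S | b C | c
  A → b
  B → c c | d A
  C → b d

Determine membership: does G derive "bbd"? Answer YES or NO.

Convert to CNF:
  S -> B S | T2 C | c
  A -> b
  B -> T0 T0 | T1 A
  C -> T2 T1
  T0 -> c
  T1 -> d
  T2 -> b

CYK fill:
  cell(0,0) b: {A,T2}  orig:{A}
  cell(1,1) b: {A,T2}  orig:{A}
  cell(2,2) d: {T1}  orig:{}
  cell(0,1) bb: ∅
  cell(1,2) bd: {C}
  cell(0,2) bbd: {S}

S ∈ T[0,2] ⇒ YES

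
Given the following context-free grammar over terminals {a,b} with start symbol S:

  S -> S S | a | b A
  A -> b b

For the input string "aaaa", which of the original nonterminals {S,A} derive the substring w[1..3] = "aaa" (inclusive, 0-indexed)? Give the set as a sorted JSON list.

Convert to CNF:
  S -> S S | T0 A | a
  A -> T0 T0
  T0 -> b

Fill CYK table bottom-up, restricted to cells inside w[1..3]:
  cell(1,1) a: {S}
  cell(2,2) a: {S}
  cell(3,3) a: {S}
  cell(1,2) aa: {S}
  cell(2,3) aa: {S}
  cell(1,3) aaa: {S}

Original NTs in T[1,3] deriving "aaa": ["S"]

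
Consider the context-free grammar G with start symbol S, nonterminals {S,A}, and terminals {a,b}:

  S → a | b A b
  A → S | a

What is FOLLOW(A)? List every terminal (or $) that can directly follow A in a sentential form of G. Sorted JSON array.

Compute FIRST by fixpoint:
[1]
  A via A→a: +{a}
  S via S→a: +{a}
  S via S→b A b: +{b}
  S: {a,b}  A: {a}
[2]
  A via A→S: +{b}
  S: {a,b}  A: {a,b}
[3] (no change)
  S: {a,b}  A: {a,b}

Compute FOLLOW by fixpoint:
FOLLOW(S) := {$}
round 1:
  S→b A b: FOLLOW(A) ⊇ FIRST(b) = {b}; new: +{b}
  FOLLOW[S]={$}  FOLLOW[A]={b}
round 2:
  A→S: FOLLOW(S) ⊇ FOLLOW(A) ⊇ {b}; new: +{b}
  FOLLOW[S]={$,b}  FOLLOW[A]={b}
round 3: (stable)
  FOLLOW[S]={$,b}  FOLLOW[A]={b}

FOLLOW(A) = ["b"]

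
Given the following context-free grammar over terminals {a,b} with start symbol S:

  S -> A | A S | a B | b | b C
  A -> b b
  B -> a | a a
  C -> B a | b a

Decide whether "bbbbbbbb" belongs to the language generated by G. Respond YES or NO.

Convert to CNF:
  S -> A S | T0 C | T0 T0 | T1 B | b
  A -> T0 T0
  B -> T1 T1 | a
  C -> B T1 | T0 T1
  T0 -> b
  T1 -> a

CYK table (by increasing span):
  T[0,0] 'b' = {S,T0}  orig:{S}
  T[1,1] 'b' = {S,T0}  orig:{S}
  T[2,2] 'b' = {S,T0}  orig:{S}
  T[3,3] 'b' = {S,T0}  orig:{S}
  T[4,4] 'b' = {S,T0}  orig:{S}
  T[5,5] 'b' = {S,T0}  orig:{S}
  T[6,6] 'b' = {S,T0}  orig:{S}
  T[7,7] 'b' = {S,T0}  orig:{S}
  T[0,1] 'bb' = {A,S}
  T[1,2] 'bb' = {A,S}
  T[2,3] 'bb' = {A,S}
  T[3,4] 'bb' = {A,S}
  T[4,5] 'bb' = {A,S}
  T[5,6] 'bb' = {A,S}
  T[6,7] 'bb' = {A,S}
  T[0,2] 'bbb' = {S}
  T[1,3] 'bbb' = {S}
  T[2,4] 'bbb' = {S}
  T[3,5] 'bbb' = {S}
  T[4,6] 'bbb' = {S}
  T[5,7] 'bbb' = {S}
  T[0,3] 'bbbb' = {S}
  T[1,4] 'bbbb' = {S}
  T[2,5] 'bbbb' = {S}
  T[3,6] 'bbbb' = {S}
  T[4,7] 'bbbb' = {S}
  T[0,4] 'bbbbb' = {S}
  T[1,5] 'bbbbb' = {S}
  T[2,6] 'bbbbb' = {S}
  T[3,7] 'bbbbb' = {S}
  T[0,5] 'bbbbbb' = {S}
  T[1,6] 'bbbbbb' = {S}
  T[2,7] 'bbbbbb' = {S}
  T[0,6] 'bbbbbbb' = {S}
  T[1,7] 'bbbbbbb' = {S}
  T[0,7] 'bbbbbbbb' = {S}

S ∈ T[0,7] ⇒ YES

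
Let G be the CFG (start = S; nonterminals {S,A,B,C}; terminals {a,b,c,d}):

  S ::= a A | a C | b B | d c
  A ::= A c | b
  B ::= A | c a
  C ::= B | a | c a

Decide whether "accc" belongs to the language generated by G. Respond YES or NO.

Convert to CNF:
  S -> T1 A | T1 C | T2 B | T3 T0
  A -> A T0 | b
  B -> A T0 | T0 T1 | b
  C -> A T0 | T0 T1 | a | b
  T0 -> c
  T1 -> a
  T2 -> b
  T3 -> d

Fill CYK table bottom-up:
  T[0,0] 'a' = {C,T1}  orig:{C}
  T[1,1] 'c' = {T0}  orig:{}
  T[2,2] 'c' = {T0}  orig:{}
  T[3,3] 'c' = {T0}  orig:{}
  T[0,1] 'ac' = ∅
  T[1,2] 'cc' = ∅
  T[2,3] 'cc' = ∅
  T[0,2] 'acc' = ∅
  T[1,3] 'ccc' = ∅
  T[0,3] 'accc' = ∅

S ∉ T[0,3] ⇒ NO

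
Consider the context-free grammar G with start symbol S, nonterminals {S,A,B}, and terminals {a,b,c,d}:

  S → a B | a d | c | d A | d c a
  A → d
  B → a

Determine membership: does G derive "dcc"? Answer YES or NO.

CNF form of G:
  S -> T0 B | T0 T1 | T1 A | T1 X3 | c
  A -> d
  B -> a
  T0 -> a
  T1 -> d
  T2 -> c
  X3 -> T2 T0

Fill CYK table bottom-up:
  T[0,0] 'd' = {A,T1}  orig:{A}
  T[1,1] 'c' = {S,T2}  orig:{S}
  T[2,2] 'c' = {S,T2}  orig:{S}
  T[0,1] 'dc' = ∅
  T[1,2] 'cc' = ∅
  T[0,2] 'dcc' = ∅

S ∉ T[0,2] ⇒ NO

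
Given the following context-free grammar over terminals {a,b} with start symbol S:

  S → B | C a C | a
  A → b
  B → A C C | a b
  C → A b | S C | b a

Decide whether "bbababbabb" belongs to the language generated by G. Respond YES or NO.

CNF form of G:
  S -> A X3 | C X4 | T0 T1 | a
  A -> b
  B -> A X2 | T0 T1
  C -> A T1 | S C | T1 T0
  T0 -> a
  T1 -> b
  X2 -> C C
  X3 -> C C
  X4 -> T0 C

CYK table (by increasing span):
  cell(0,0) b: {A,T1}  orig:{A}
  cell(1,1) b: {A,T1}  orig:{A}
  cell(2,2) a: {S,T0}  orig:{S}
  cell(3,3) b: {A,T1}  orig:{A}
  cell(4,4) a: {S,T0}  orig:{S}
  cell(5,5) b: {A,T1}  orig:{A}
  cell(6,6) b: {A,T1}  orig:{A}
  cell(7,7) a: {S,T0}  orig:{S}
  cell(8,8) b: {A,T1}  orig:{A}
  cell(9,9) b: {A,T1}  orig:{A}
  cell(0,1) bb: {C}
  cell(1,2) ba: {C}
  cell(2,3) ab: {B,S}
  cell(3,4) ba: {C}
  cell(4,5) ab: {B,S}
  cell(5,6) bb: {C}
  cell(6,7) ba: {C}
  cell(7,8) ab: {B,S}
  cell(8,9) bb: {C}
  cell(0,2) bba: ∅
  cell(1,3) bab: ∅
  cell(2,4) aba: {C,X4}  orig:{C}
  cell(3,5) bab: ∅
  cell(4,6) abb: {C,X4}  orig:{C}
  cell(5,7) bba: ∅
  cell(6,8) bab: ∅
  cell(7,9) abb: {C,X4}  orig:{C}
  cell(0,3) bbab: ∅
  cell(1,4) baba: {X2,X3}  orig:{}
  cell(2,5) abab: ∅
  cell(3,6) babb: {X2,X3}  orig:{}
  cell(4,7) abba: {C}
  cell(5,8) bbab: ∅
  cell(6,9) babb: {X2,X3}  orig:{}
  cell(0,4) bbaba: {B,S,X2,X3}  orig:{B,S}
  cell(1,5) babab: ∅
  cell(2,6) ababb: {C,X2,X3}  orig:{C}
  cell(3,7) babba: ∅
  cell(4,8) abbab: ∅
  cell(5,9) bbabb: {B,S,X2,X3}  orig:{B,S}
  cell(0,5) bbabab: ∅
  cell(1,6) bababb: {B,S}
  cell(2,7) ababba: {C}
  cell(3,8) babbab: ∅
  cell(4,9) abbabb: {S,X2,X3}  orig:{S}
  cell(0,6) bbababb: {C,X2,X3}  orig:{C}
  cell(1,7) bababba: ∅
  cell(2,8) ababbab: ∅
  cell(3,9) babbabb: {B,S}
  cell(0,7) bbababba: {X2,X3}  orig:{}
  cell(1,8) bababbab: ∅
  cell(2,9) ababbabb: {S,X2,X3}  orig:{S}
  cell(0,8) bbababbab: ∅
  cell(1,9) bababbabb: {B,C,S}
  cell(0,9) bbababbabb: {S,X2,X3}  orig:{S}

S ∈ T[0,9] ⇒ YES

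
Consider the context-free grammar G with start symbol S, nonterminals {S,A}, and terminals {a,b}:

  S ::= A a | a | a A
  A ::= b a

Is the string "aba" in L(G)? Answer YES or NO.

Convert to CNF:
  S -> A T1 | T1 A | a
  A -> T0 T1
  T0 -> b
  T1 -> a

CYK fill:
  cell(0,0) a: {S,T1}  orig:{S}
  cell(1,1) b: {T0}  orig:{}
  cell(2,2) a: {S,T1}  orig:{S}
  cell(0,1) ab: ∅
  cell(1,2) ba: {A}
  cell(0,2) aba: {S}

S ∈ T[0,2] ⇒ YES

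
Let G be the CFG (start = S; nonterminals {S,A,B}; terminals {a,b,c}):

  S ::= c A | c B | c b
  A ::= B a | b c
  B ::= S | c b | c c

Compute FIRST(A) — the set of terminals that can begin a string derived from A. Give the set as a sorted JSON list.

Compute FIRST by fixpoint:
pass 1:
  A via A→b c: +{b}
  B via B→c b: +{c}
  S via S→c A: +{c}
  FIRST[S]={c}  FIRST[A]={b}  FIRST[B]={c}
pass 2:
  A via A→B a: +{c}
  FIRST[S]={c}  FIRST[A]={b,c}  FIRST[B]={c}
pass 3: (no change)
  FIRST[S]={c}  FIRST[A]={b,c}  FIRST[B]={c}

FIRST(A) = ["b", "c"]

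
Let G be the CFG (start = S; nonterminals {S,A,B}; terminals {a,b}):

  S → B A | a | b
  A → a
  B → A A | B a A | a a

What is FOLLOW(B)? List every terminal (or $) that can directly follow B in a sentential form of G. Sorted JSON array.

Compute FIRST by fixpoint:
iter 1:
  A via A→a: +{a}
  B via B→A A: +{a}
  S via S→B A: +{a}
  S via S→b: +{b}
  FIRST(S)={a,b}  FIRST(A)={a}  FIRST(B)={a}
iter 2: — fixpoint
  FIRST(S)={a,b}  FIRST(A)={a}  FIRST(B)={a}

Compute FOLLOW by fixpoint:
seed FOLLOW(S) with $
round 1:
  B→A A: FOLLOW(A) ⊇ FIRST(A) = {a}; new: +{a}
  B→B a A: FOLLOW(B) ⊇ FIRST(a) = {a}; new: +{a}
  S→B A: FOLLOW(A) ⊇ FOLLOW(S) ⊇ {$}; new: +{$}
  FOLLOW(S)={$}  FOLLOW(A)={$,a}  FOLLOW(B)={a}
round 2: (no change)
  FOLLOW(S)={$}  FOLLOW(A)={$,a}  FOLLOW(B)={a}

FOLLOW(B) = ["a"]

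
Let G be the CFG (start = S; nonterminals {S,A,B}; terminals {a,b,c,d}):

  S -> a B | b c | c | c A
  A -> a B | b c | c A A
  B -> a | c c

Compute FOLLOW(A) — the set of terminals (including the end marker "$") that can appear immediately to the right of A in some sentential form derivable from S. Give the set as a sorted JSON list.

Compute FIRST by fixpoint:
iter 1:
  A via A→a B: +{a}
  A via A→b c: +{b}
  A via A→c A A: +{c}
  B via B→a: +{a}
  B via B→c c: +{c}
  S via S→a B: +{a}
  S via S→b c: +{b}
  S via S→c: +{c}
  FIRST[S]={a,b,c}  FIRST[A]={a,b,c}  FIRST[B]={a,c}
iter 2: done
  FIRST[S]={a,b,c}  FIRST[A]={a,b,c}  FIRST[B]={a,c}

FOLLOW iteration:
initialize: $ ∈ FOLLOW(S)
iter 1:
  A→c A A: FOLLOW(A) ⊇ FIRST(A) = {a,b,c}; new: +{a,b,c}
  S→a B: FOLLOW(B) ⊇ FOLLOW(S) ⊇ {$}; new: +{$}
  S→c A: FOLLOW(A) ⊇ FOLLOW(S) ⊇ {$}; new: +{$}
  FOLLOW(S)={$}  FOLLOW(A)={$,a,b,c}  FOLLOW(B)={$}
iter 2:
  A→a B: FOLLOW(B) ⊇ FOLLOW(A) ⊇ {$,a,b,c}; new: +{a,b,c}
  FOLLOW(S)={$}  FOLLOW(A)={$,a,b,c}  FOLLOW(B)={$,a,b,c}
iter 3: done
  FOLLOW(S)={$}  FOLLOW(A)={$,a,b,c}  FOLLOW(B)={$,a,b,c}

FOLLOW(A) = ["$", "a", "b", "c"]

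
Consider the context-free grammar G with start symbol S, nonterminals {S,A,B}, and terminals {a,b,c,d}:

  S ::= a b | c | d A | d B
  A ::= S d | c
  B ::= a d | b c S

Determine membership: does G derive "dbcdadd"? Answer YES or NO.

Convert to CNF:
  S -> T0 A | T0 B | T1 T2 | c
  A -> S T0 | c
  B -> T1 T0 | T2 X4
  T0 -> d
  T1 -> a
  T2 -> b
  T3 -> c
  X4 -> T3 S

Fill CYK table bottom-up:
  [0..0]={T0}  "d"  orig:{}
  [1..1]={T2}  "b"  orig:{}
  [2..2]={A,S,T3}  "c"  orig:{A,S}
  [3..3]={T0}  "d"  orig:{}
  [4..4]={T1}  "a"  orig:{}
  [5..5]={T0}  "d"  orig:{}
  [6..6]={T0}  "d"  orig:{}
  [0..1]=∅  "db"
  [1..2]=∅  "bc"
  [2..3]={A}  "cd"
  [3..4]=∅  "da"
  [4..5]={B}  "ad"
  [5..6]=∅  "dd"
  [0..2]=∅  "dbc"
  [1..3]=∅  "bcd"
  [2..4]=∅  "cda"
  [3..5]={S}  "dad"
  [4..6]=∅  "add"
  [0..3]=∅  "dbcd"
  [1..4]=∅  "bcda"
  [2..5]={X4}  "cdad"  orig:{}
  [3..6]={A}  "dadd"
  [0..4]=∅  "dbcda"
  [1..5]={B}  "bcdad"
  [2..6]=∅  "cdadd"
  [0..5]={S}  "dbcdad"
  [1..6]=∅  "bcdadd"
  [0..6]={A}  "dbcdadd"

S ∉ T[0,6] ⇒ NO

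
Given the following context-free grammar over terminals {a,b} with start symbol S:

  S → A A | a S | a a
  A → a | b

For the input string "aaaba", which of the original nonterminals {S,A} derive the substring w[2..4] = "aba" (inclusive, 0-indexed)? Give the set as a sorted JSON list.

Convert to CNF:
  S -> A A | T0 S | T0 T0
  A -> a | b
  T0 -> a

CYK fill — only the sub-triangle for w[2..4]:
  T[2,2] 'a' = {A,T0}  orig:{A}
  T[3,3] 'b' = {A}
  T[4,4] 'a' = {A,T0}  orig:{A}
  T[2,3] 'ab' = {S}
  T[3,4] 'ba' = {S}
  T[2,4] 'aba' = {S}

Original NTs in T[2,4] deriving "aba": ["S"]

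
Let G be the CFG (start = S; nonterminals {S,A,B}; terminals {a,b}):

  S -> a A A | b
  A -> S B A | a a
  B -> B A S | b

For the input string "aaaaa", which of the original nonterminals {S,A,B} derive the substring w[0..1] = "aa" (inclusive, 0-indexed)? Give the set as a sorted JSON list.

Convert to CNF:
  S -> T0 X3 | b
  A -> S X1 | T0 T0
  B -> B X2 | b
  T0 -> a
  X1 -> B A
  X2 -> A S
  X3 -> A A

CYK table (by increasing span) — only the sub-triangle for w[0..1]:
  T[0,0] 'a' = {T0}  orig:{}
  T[1,1] 'a' = {T0}  orig:{}
  T[0,1] 'aa' = {A}

Original NTs in T[0,1] deriving "aa": ["A"]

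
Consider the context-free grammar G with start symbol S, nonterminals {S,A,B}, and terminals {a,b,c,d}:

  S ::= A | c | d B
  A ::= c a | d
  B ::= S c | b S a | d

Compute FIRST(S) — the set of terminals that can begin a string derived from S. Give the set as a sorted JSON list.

Compute FIRST by fixpoint:
pass 1:
  A via A→c a: +{c}
  A via A→d: +{d}
  B via B→b S a: +{b}
  B via B→d: +{d}
  S via S→A: +{c,d}
  FIRST(S)={c,d}  FIRST(A)={c,d}  FIRST(B)={b,d}
pass 2:
  B via B→S c: +{c}
  FIRST(S)={c,d}  FIRST(A)={c,d}  FIRST(B)={b,c,d}
pass 3: (stable)
  FIRST(S)={c,d}  FIRST(A)={c,d}  FIRST(B)={b,c,d}

FIRST(S) = ["c", "d"]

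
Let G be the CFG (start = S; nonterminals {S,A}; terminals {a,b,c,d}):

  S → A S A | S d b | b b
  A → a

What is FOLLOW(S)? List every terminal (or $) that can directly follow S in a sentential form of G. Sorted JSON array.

FIRST sets, iterate to fixpoint:
round 1:
  A via A→a: +{a}
  S via S→A S A: +{a}
  S via S→b b: +{b}
  S: {a,b}  A: {a}
round 2: (stable)
  S: {a,b}  A: {a}

Compute FOLLOW by fixpoint:
seed FOLLOW(S) with $
[1]
  S→A S A: FOLLOW(A) ⊇ FIRST(S) = {a,b}; new: +{a,b}
  S→A S A: FOLLOW(S) ⊇ FIRST(A) = {a}; new: +{a}
  S→A S A: FOLLOW(A) ⊇ FOLLOW(S) ⊇ {$,a}; new: +{$}
  S→S d b: FOLLOW(S) ⊇ FIRST(d) = {d}; new: +{d}
  S: {$,a,d}  A: {$,a,b}
[2]
  S→A S A: FOLLOW(A) ⊇ FOLLOW(S) ⊇ {$,a,d}; new: +{d}
  S: {$,a,d}  A: {$,a,b,d}
[3] (no change)
  S: {$,a,d}  A: {$,a,b,d}

FOLLOW(S) = ["$", "a", "d"]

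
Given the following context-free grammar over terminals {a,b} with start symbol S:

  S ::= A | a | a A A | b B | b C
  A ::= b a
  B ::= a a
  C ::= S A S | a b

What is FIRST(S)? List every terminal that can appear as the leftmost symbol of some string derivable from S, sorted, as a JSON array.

FIRST iteration:
[1]
  A via A→b a: +{b}
  B via B→a a: +{a}
  C via C→a b: +{a}
  S via S→A: +{b}
  S via S→a: +{a}
  FIRST(S)={a,b}  FIRST(A)={b}  FIRST(B)={a}  FIRST(C)={a}
[2]
  C via C→S A S: +{b}
  FIRST(S)={a,b}  FIRST(A)={b}  FIRST(B)={a}  FIRST(C)={a,b}
[3] — fixpoint
  FIRST(S)={a,b}  FIRST(A)={b}  FIRST(B)={a}  FIRST(C)={a,b}

FIRST(S) = ["a", "b"]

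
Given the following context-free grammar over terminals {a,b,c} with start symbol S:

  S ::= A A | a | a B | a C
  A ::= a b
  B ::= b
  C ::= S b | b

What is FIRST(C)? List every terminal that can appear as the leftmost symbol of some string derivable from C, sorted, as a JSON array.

FIRST iteration:
pass 1:
  A via A→a b: +{a}
  B via B→b: +{b}
  C via C→b: +{b}
  S via S→A A: +{a}
  S: {a}  A: {a}  B: {b}  C: {b}
pass 2:
  C via C→S b: +{a}
  S: {a}  A: {a}  B: {b}  C: {a,b}
pass 3: — fixpoint
  S: {a}  A: {a}  B: {b}  C: {a,b}

FIRST(C) = ["a", "b"]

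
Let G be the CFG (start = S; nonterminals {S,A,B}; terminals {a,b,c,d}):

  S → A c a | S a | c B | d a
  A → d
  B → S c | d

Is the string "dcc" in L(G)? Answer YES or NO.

Convert to CNF:
  S -> A X3 | S T1 | T0 B | T2 T1
  A -> d
  B -> S T0 | d
  T0 -> c
  T1 -> a
  T2 -> d
  X3 -> T0 T1

CYK fill:
  cell(0,0) d: {A,B,T2}  orig:{A,B}
  cell(1,1) c: {T0}  orig:{}
  cell(2,2) c: {T0}  orig:{}
  cell(0,1) dc: ∅
  cell(1,2) cc: ∅
  cell(0,2) dcc: ∅

S ∉ T[0,2] ⇒ NO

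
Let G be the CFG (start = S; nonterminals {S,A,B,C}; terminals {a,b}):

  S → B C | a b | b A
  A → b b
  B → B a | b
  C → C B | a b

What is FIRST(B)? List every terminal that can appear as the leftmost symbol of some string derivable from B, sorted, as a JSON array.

Compute FIRST by fixpoint:
pass 1:
  A via A→b b: +{b}
  B via B→b: +{b}
  C via C→a b: +{a}
  S via S→B C: +{b}
  S via S→a b: +{a}
  FIRST[S]={a,b}  FIRST[A]={b}  FIRST[B]={b}  FIRST[C]={a}
pass 2: done
  FIRST[S]={a,b}  FIRST[A]={b}  FIRST[B]={b}  FIRST[C]={a}

FIRST(B) = ["b"]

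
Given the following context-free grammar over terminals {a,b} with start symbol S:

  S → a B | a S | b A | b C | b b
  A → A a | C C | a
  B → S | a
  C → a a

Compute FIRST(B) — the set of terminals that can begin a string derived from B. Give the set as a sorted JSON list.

FIRST sets, iterate to fixpoint:
pass 1:
  A via A→a: +{a}
  B via B→a: +{a}
  C via C→a a: +{a}
  S via S→a B: +{a}
  S via S→b A: +{b}
  FIRST[S]={a,b}  FIRST[A]={a}  FIRST[B]={a}  FIRST[C]={a}
pass 2:
  B via B→S: +{b}
  FIRST[S]={a,b}  FIRST[A]={a}  FIRST[B]={a,b}  FIRST[C]={a}
pass 3: (stable)
  FIRST[S]={a,b}  FIRST[A]={a}  FIRST[B]={a,b}  FIRST[C]={a}

FIRST(B) = ["a", "b"]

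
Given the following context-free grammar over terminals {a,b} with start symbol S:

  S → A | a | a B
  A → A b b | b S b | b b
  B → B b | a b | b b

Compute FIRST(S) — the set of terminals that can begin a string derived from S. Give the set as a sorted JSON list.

Compute FIRST by fixpoint:
pass 1:
  A via A→b S b: +{b}
  B via B→a b: +{a}
  B via B→b b: +{b}
  S via S→A: +{b}
  S via S→a: +{a}
  FIRST[S]={a,b}  FIRST[A]={b}  FIRST[B]={a,b}
pass 2: done
  FIRST[S]={a,b}  FIRST[A]={b}  FIRST[B]={a,b}

FIRST(S) = ["a", "b"]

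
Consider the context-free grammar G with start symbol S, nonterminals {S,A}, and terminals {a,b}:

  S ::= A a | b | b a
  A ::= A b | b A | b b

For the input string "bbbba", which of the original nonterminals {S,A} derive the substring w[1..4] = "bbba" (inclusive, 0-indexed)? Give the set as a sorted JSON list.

Convert to CNF:
  S -> A T1 | T0 T1 | b
  A -> A T0 | T0 A | T0 T0
  T0 -> b
  T1 -> a

Fill CYK table bottom-up — only the sub-triangle for w[1..4]:
  cell(1,1) b: {S,T0}  orig:{S}
  cell(2,2) b: {S,T0}  orig:{S}
  cell(3,3) b: {S,T0}  orig:{S}
  cell(4,4) a: {T1}  orig:{}
  cell(1,2) bb: {A}
  cell(2,3) bb: {A}
  cell(3,4) ba: {S}
  cell(1,3) bbb: {A}
  cell(2,4) bba: {S}
  cell(1,4) bbba: {S}

Original NTs in T[1,4] deriving "bbba": ["S"]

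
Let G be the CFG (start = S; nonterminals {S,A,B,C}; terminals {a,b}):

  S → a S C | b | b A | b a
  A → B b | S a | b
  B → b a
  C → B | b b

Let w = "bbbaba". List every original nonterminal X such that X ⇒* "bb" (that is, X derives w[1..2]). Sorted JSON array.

CNF form of G:
  S -> T0 A | T0 T1 | T1 X2 | b
  A -> B T0 | S T1 | b
  B -> T0 T1
  C -> T0 T0 | T0 T1
  T0 -> b
  T1 -> a
  X2 -> S C

Fill CYK table bottom-up — only the sub-triangle for w[1..2]:
  [1..1]={A,S,T0}  "b"  orig:{A,S}
  [2..2]={A,S,T0}  "b"  orig:{A,S}
  [1..2]={C,S}  "bb"

Original NTs in T[1,2] deriving "bb": ["C", "S"]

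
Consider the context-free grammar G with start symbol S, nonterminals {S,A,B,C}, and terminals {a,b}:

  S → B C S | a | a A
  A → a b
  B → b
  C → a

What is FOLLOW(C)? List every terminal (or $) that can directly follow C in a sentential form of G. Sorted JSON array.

FIRST iteration:
round 1:
  A via A→a b: +{a}
  B via B→b: +{b}
  C via C→a: +{a}
  S via S→B C S: +{b}
  S via S→a: +{a}
  FIRST(S)={a,b}  FIRST(A)={a}  FIRST(B)={b}  FIRST(C)={a}
round 2: done
  FIRST(S)={a,b}  FIRST(A)={a}  FIRST(B)={b}  FIRST(C)={a}

FOLLOW sets:
seed FOLLOW(S) with $
iter 1:
  S→B C S: FOLLOW(B) ⊇ FIRST(C) = {a}; new: +{a}
  S→B C S: FOLLOW(C) ⊇ FIRST(S) = {a,b}; new: +{a,b}
  S→a A: FOLLOW(A) ⊇ FOLLOW(S) ⊇ {$}; new: +{$}
  S: {$}  A: {$}  B: {a}  C: {a,b}
iter 2: done
  S: {$}  A: {$}  B: {a}  C: {a,b}

FOLLOW(C) = ["a", "b"]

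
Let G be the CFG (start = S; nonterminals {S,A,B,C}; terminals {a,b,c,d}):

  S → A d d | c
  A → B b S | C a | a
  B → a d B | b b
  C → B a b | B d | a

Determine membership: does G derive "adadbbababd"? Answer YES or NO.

Convert to CNF:
  S -> A X6 | c
  A -> B X3 | C T1 | a
  B -> T0 T0 | T1 X4
  C -> B T2 | B X5 | a
  T0 -> b
  T1 -> a
  T2 -> d
  X3 -> T0 S
  X4 -> T2 B
  X5 -> T1 T0
  X6 -> T2 T2

CYK table (by increasing span):
  cell(0,0) a: {A,C,T1}  orig:{A,C}
  cell(1,1) d: {T2}  orig:{}
  cell(2,2) a: {A,C,T1}  orig:{A,C}
  cell(3,3) d: {T2}  orig:{}
  cell(4,4) b: {T0}  orig:{}
  cell(5,5) b: {T0}  orig:{}
  cell(6,6) a: {A,C,T1}  orig:{A,C}
  cell(7,7) b: {T0}  orig:{}
  cell(8,8) a: {A,C,T1}  orig:{A,C}
  cell(9,9) b: {T0}  orig:{}
  cell(10,10) d: {T2}  orig:{}
  cell(0,1) ad: ∅
  cell(1,2) da: ∅
  cell(2,3) ad: ∅
  cell(3,4) db: ∅
  cell(4,5) bb: {B}
  cell(5,6) ba: ∅
  cell(6,7) ab: {X5}  orig:{}
  cell(7,8) ba: ∅
  cell(8,9) ab: {X5}  orig:{}
  cell(9,10) bd: ∅
  cell(0,2) ada: ∅
  cell(1,3) dad: ∅
  cell(2,4) adb: ∅
  cell(3,5) dbb: {X4}  orig:{}
  cell(4,6) bba: ∅
  cell(5,7) bab: ∅
  cell(6,8) aba: ∅
  cell(7,9) bab: ∅
  cell(8,10) abd: ∅
  cell(0,3) adad: ∅
  cell(1,4) dadb: ∅
  cell(2,5) adbb: {B}
  cell(3,6) dbba: ∅
  cell(4,7) bbab: {C}
  cell(5,8) baba: ∅
  cell(6,9) abab: ∅
  cell(7,10) babd: ∅
  cell(0,4) adadb: ∅
  cell(1,5) dadbb: {X4}  orig:{}
  cell(2,6) adbba: ∅
  cell(3,7) dbbab: ∅
  cell(4,8) bbaba: {A}
  cell(5,9) babab: ∅
  cell(6,10) ababd: ∅
  cell(0,5) adadbb: {B}
  cell(1,6) dadbba: ∅
  cell(2,7) adbbab: {C}
  cell(3,8) dbbaba: ∅
  cell(4,9) bbabab: ∅
  cell(5,10) bababd: ∅
  cell(0,6) adadbba: ∅
  cell(1,7) dadbbab: ∅
  cell(2,8) adbbaba: {A}
  cell(3,9) dbbabab: ∅
  cell(4,10) bbababd: ∅
  cell(0,7) adadbbab: {C}
  cell(1,8) dadbbaba: ∅
  cell(2,9) adbbabab: ∅
  cell(3,10) dbbababd: ∅
  cell(0,8) adadbbaba: {A}
  cell(1,9) dadbbabab: ∅
  cell(2,10) adbbababd: ∅
  cell(0,9) adadbbabab: ∅
  cell(1,10) dadbbababd: ∅
  cell(0,10) adadbbababd: ∅

S ∉ T[0,10] ⇒ NO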